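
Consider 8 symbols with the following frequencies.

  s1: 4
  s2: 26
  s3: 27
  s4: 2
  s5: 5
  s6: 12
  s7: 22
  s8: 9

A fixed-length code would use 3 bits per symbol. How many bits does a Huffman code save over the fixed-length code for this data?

Fixed-length: 3 bits × 107 symbols = 321 bits.
Huffman merges:
combine s4(2), s1(4) → 6
combine s5(5), 6 → 11
combine s8(9), 11 → 20
combine s6(12), 20 → 32
combine s7(22), s2(26) → 48
combine s3(27), 32 → 59
combine 48, 59 → 107
Huffman total = 6 + 11 + 20 + 32 + 48 + 59 + 107 = 283 bits.
Saving = 321 − 283 = 38 bits.

38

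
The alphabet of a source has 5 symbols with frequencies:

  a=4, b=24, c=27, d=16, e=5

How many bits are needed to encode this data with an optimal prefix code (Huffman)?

Build the Huffman tree bottom-up:
merge a(4) and e(5): 9
merge 9 and d(16): 25
merge b(24) and 25: 49
merge c(27) and 49: 76
Total encoded bits = sum of merged weights = 9 + 25 + 49 + 76 = 159.

159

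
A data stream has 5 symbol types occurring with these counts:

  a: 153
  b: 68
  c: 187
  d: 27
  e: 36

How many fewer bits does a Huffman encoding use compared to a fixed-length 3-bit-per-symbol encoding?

464

Fixed-length: 3 bits × 471 symbols = 1413 bits.
Huffman merges:
d(27) + e(36) → 63
63 + b(68) → 131
131 + a(153) → 284
c(187) + 284 → 471
Huffman total = 63 + 131 + 284 + 471 = 949 bits.
Saving = 1413 − 949 = 464 bits.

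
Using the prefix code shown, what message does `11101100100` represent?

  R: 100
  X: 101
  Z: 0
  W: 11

WXRR

Read left to right; each codeword is recognised as soon as it completes (prefix code):
  11→W | 101→X | 100→R | 100→R
Decoded message: WXRR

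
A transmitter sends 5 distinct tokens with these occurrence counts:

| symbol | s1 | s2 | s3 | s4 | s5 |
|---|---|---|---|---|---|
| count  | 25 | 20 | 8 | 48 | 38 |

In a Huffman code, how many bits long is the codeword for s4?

Repeatedly merge the two smallest:
combine s3(8), s2(20) → 28
combine s1(25), 28 → 53
combine s5(38), s4(48) → 86
combine 53, 86 → 139
s4 sits 2 levels below the root, so its codeword is 2 bits.

2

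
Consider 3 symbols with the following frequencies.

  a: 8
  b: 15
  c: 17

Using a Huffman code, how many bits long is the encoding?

63

Build the Huffman tree bottom-up:
a(8) + b(15) → 23
c(17) + 23 → 40
Each symbol's bit-cost is frequency × depth; summing gives 63 bits (equivalently 23 + 40).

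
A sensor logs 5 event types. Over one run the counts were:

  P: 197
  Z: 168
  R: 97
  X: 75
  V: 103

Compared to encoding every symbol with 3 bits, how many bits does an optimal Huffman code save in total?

Fixed-length: 3 bits × 640 symbols = 1920 bits.
Huffman merges:
combine X(75), R(97) → 172
combine V(103), Z(168) → 271
combine 172, P(197) → 369
combine 271, 369 → 640
Huffman total = 172 + 271 + 369 + 640 = 1452 bits.
Saving = 1920 − 1452 = 468 bits.

468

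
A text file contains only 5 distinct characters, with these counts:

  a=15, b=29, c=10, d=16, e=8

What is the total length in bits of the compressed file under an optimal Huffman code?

174

Greedily combine the two least-frequent nodes:
combine e(8), c(10) → 18
combine a(15), d(16) → 31
combine 18, b(29) → 47
combine 31, 47 → 78
Total encoded bits = sum of merged weights = 18 + 31 + 47 + 78 = 174.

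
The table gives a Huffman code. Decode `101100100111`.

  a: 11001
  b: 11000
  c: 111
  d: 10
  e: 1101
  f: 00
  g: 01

dafc

Read left to right; each codeword is recognised as soon as it completes (prefix code):
  10→d | 11001→a | 00→f | 111→c
Decoded message: dafc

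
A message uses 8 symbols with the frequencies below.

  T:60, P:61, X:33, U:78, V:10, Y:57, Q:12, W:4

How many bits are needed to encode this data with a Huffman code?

Build the Huffman tree bottom-up:
merge W(4) and V(10): 14
merge Q(12) and 14: 26
merge 26 and X(33): 59
merge Y(57) and 59: 116
merge T(60) and P(61): 121
merge U(78) and 116: 194
merge 121 and 194: 315
The encoded length is the sum of every internal node's weight: 14 + 26 + 59 + 116 + 121 + 194 + 315 = 845 bits.

845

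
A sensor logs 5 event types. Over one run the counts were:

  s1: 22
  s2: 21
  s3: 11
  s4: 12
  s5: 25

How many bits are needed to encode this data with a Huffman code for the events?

Build the Huffman tree bottom-up:
merge s3(11) and s4(12): 23
merge s2(21) and s1(22): 43
merge 23 and s5(25): 48
merge 43 and 48: 91
Total encoded bits = sum of merged weights = 23 + 43 + 48 + 91 = 205.

205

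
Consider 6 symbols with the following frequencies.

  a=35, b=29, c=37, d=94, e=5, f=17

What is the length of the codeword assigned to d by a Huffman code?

Repeatedly merge the two smallest:
combine e(5), f(17) → 22
combine 22, b(29) → 51
combine a(35), c(37) → 72
combine 51, 72 → 123
combine d(94), 123 → 217
d is merged only at the final step, so code length = 1.

1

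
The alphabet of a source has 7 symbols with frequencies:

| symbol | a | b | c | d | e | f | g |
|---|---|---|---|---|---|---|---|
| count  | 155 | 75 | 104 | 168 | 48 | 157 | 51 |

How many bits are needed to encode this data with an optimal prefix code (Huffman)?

Merge the two smallest weights repeatedly:
e(48) + g(51) → 99
b(75) + 99 → 174
c(104) + a(155) → 259
f(157) + d(168) → 325
174 + 259 → 433
325 + 433 → 758
Each symbol's bit-cost is frequency × depth; summing gives 2048 bits (equivalently 99 + 174 + 259 + 325 + 433 + 758).

2048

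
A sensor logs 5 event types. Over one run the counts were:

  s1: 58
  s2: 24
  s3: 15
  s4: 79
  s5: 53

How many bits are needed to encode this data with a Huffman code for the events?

Merge the two smallest weights repeatedly:
s3(15) + s2(24) → 39
39 + s5(53) → 92
s1(58) + s4(79) → 137
92 + 137 → 229
Each symbol's bit-cost is frequency × depth; summing gives 497 bits (equivalently 39 + 92 + 137 + 229).

497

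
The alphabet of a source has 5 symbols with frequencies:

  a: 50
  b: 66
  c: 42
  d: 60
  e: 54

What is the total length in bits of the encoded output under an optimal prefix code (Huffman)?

Greedily combine the two least-frequent nodes:
c(42) + a(50) → 92
e(54) + d(60) → 114
b(66) + 92 → 158
114 + 158 → 272
Total encoded bits = sum of merged weights = 92 + 114 + 158 + 272 = 636.

636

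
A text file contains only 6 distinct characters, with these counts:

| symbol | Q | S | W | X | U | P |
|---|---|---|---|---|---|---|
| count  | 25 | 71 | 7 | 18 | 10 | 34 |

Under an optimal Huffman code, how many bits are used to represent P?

Huffman merges, smallest pair first:
combine W(7), U(10) → 17
combine 17, X(18) → 35
combine Q(25), P(34) → 59
combine 35, 59 → 94
combine S(71), 94 → 165
The subtree containing P is merged 3 times, so code length = 3.

3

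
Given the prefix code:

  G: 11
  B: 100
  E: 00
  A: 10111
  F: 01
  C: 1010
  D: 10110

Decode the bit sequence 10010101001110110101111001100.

Read left to right; each codeword is recognised as soon as it completes (prefix code):
  100→B | 1010→C | 100→B | 11→G | 10110→D | 10111→A | 100→B | 11→G | 00→E
Decoded message: BCBGDABGE

BCBGDABGE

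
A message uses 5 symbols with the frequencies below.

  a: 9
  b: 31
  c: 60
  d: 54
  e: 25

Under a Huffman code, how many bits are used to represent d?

2

Repeatedly merge the two smallest:
merge a(9) and e(25): 34
merge b(31) and 34: 65
merge d(54) and c(60): 114
merge 65 and 114: 179
d sits 2 levels below the root, so its codeword is 2 bits.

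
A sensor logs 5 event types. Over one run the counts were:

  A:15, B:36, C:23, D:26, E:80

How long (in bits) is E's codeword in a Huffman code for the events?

Huffman merges, smallest pair first:
A(15) + C(23) → 38
D(26) + B(36) → 62
38 + 62 → 100
E(80) + 100 → 180
E is merged only at the final step, so code length = 1.

1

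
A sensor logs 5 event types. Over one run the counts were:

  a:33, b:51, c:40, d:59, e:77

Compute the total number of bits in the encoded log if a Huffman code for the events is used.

593

Merge the two smallest weights repeatedly:
merge a(33) and c(40): 73
merge b(51) and d(59): 110
merge 73 and e(77): 150
merge 110 and 150: 260
The encoded length is the sum of every internal node's weight: 73 + 110 + 150 + 260 = 593 bits.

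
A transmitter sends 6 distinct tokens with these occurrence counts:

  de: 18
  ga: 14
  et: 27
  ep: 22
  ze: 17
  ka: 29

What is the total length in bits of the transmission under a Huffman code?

Merge the two smallest weights repeatedly:
ga(14) + ze(17) → 31
de(18) + ep(22) → 40
et(27) + ka(29) → 56
31 + 40 → 71
56 + 71 → 127
The encoded length is the sum of every internal node's weight: 31 + 40 + 56 + 71 + 127 = 325 bits.

325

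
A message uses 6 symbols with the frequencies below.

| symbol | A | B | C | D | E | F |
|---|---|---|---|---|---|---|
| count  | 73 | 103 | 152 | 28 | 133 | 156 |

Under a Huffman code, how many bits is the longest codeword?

Merge the two lowest-weight nodes at each step:
combine D(28), A(73) → 101
combine 101, B(103) → 204
combine E(133), C(152) → 285
combine F(156), 204 → 360
combine 285, 360 → 645
The first pair merged (D, A) ends up deepest, at depth 4.

4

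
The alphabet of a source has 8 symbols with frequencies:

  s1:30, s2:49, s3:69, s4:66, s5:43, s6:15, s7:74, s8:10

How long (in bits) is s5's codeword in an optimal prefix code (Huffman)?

Build the tree from the bottom:
combine s8(10), s6(15) → 25
combine 25, s1(30) → 55
combine s5(43), s2(49) → 92
combine 55, s4(66) → 121
combine s3(69), s7(74) → 143
combine 92, 121 → 213
combine 143, 213 → 356
The subtree containing s5 is merged 3 times, so code length = 3.

3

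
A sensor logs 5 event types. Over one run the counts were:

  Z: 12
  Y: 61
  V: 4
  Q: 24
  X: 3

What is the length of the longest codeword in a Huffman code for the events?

4

Merge the two lowest-weight nodes at each step:
combine X(3), V(4) → 7
combine 7, Z(12) → 19
combine 19, Q(24) → 43
combine 43, Y(61) → 104
The rarest symbols sit at the bottom; the longest codeword is 4 bits.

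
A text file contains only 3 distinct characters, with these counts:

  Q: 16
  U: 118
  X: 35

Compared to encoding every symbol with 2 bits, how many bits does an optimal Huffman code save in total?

118

Fixed-length: 2 bits × 169 symbols = 338 bits.
Huffman merges:
combine Q(16), X(35) → 51
combine 51, U(118) → 169
Huffman total = 51 + 169 = 220 bits.
Saving = 338 − 220 = 118 bits.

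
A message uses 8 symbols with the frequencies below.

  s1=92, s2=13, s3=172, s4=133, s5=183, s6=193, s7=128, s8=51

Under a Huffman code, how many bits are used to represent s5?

2

Huffman merges, smallest pair first:
combine s2(13), s8(51) → 64
combine 64, s1(92) → 156
combine s7(128), s4(133) → 261
combine 156, s3(172) → 328
combine s5(183), s6(193) → 376
combine 261, 328 → 589
combine 376, 589 → 965
s5's leaf is at depth 2, giving a 2-bit codeword.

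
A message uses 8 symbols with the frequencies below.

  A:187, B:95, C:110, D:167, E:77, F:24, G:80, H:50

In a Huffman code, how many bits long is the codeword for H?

5

Build the tree from the bottom:
merge F(24) and H(50): 74
merge 74 and E(77): 151
merge G(80) and B(95): 175
merge C(110) and 151: 261
merge D(167) and 175: 342
merge A(187) and 261: 448
merge 342 and 448: 790
H's leaf is at depth 5, giving a 5-bit codeword.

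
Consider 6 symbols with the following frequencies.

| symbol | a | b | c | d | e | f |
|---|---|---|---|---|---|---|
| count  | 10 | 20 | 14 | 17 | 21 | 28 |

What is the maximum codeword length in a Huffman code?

3

Merge the two lowest-weight nodes at each step:
merge a(10) and c(14): 24
merge d(17) and b(20): 37
merge e(21) and 24: 45
merge f(28) and 37: 65
merge 45 and 65: 110
The first pair merged (a, c) ends up deepest, at depth 3.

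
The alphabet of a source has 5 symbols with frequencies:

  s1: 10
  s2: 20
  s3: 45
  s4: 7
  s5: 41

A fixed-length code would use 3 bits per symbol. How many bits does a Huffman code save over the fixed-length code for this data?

Fixed-length: 3 bits × 123 symbols = 369 bits.
Huffman merges:
merge s4(7) and s1(10): 17
merge 17 and s2(20): 37
merge 37 and s5(41): 78
merge s3(45) and 78: 123
Huffman total = 17 + 37 + 78 + 123 = 255 bits.
Saving = 369 − 255 = 114 bits.

114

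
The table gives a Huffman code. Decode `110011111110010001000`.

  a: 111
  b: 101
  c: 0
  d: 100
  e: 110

ecaaddcdc

Read left to right; each codeword is recognised as soon as it completes (prefix code):
  110→e | 0→c | 111→a | 111→a | 100→d | 100→d | 0→c | 100→d | 0→c
Decoded message: ecaaddcdc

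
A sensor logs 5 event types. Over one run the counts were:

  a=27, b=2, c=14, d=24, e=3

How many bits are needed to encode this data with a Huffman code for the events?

Merge the two smallest weights repeatedly:
combine b(2), e(3) → 5
combine 5, c(14) → 19
combine 19, d(24) → 43
combine a(27), 43 → 70
Each symbol's bit-cost is frequency × depth; summing gives 137 bits (equivalently 5 + 19 + 43 + 70).

137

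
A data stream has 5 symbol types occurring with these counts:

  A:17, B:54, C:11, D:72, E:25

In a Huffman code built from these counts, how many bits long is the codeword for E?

3

Huffman merges, smallest pair first:
combine C(11), A(17) → 28
combine E(25), 28 → 53
combine 53, B(54) → 107
combine D(72), 107 → 179
E's leaf is at depth 3, giving a 3-bit codeword.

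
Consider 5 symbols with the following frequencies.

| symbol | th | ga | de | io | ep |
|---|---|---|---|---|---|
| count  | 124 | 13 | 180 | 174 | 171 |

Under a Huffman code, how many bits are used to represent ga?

3

Repeatedly merge the two smallest:
merge ga(13) and th(124): 137
merge 137 and ep(171): 308
merge io(174) and de(180): 354
merge 308 and 354: 662
The subtree containing ga is merged 3 times, so code length = 3.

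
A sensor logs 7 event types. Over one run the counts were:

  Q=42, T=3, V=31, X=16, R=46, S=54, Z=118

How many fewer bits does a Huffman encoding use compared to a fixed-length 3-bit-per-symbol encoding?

167

Fixed-length: 3 bits × 310 symbols = 930 bits.
Huffman merges:
merge T(3) and X(16): 19
merge 19 and V(31): 50
merge Q(42) and R(46): 88
merge 50 and S(54): 104
merge 88 and 104: 192
merge Z(118) and 192: 310
Huffman total = 19 + 50 + 88 + 104 + 192 + 310 = 763 bits.
Saving = 930 − 763 = 167 bits.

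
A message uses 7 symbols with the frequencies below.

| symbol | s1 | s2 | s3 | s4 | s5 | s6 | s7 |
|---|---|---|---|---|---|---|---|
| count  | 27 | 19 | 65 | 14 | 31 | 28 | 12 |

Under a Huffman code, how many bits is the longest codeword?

Merge the two lowest-weight nodes at each step:
merge s7(12) and s4(14): 26
merge s2(19) and 26: 45
merge s1(27) and s6(28): 55
merge s5(31) and 45: 76
merge 55 and s3(65): 120
merge 76 and 120: 196
Maximum depth reached is 4.

4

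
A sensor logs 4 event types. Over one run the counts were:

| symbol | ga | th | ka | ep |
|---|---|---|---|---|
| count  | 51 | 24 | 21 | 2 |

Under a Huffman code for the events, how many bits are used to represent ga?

1

Build the tree from the bottom:
ep(2) + ka(21) → 23
23 + th(24) → 47
47 + ga(51) → 98
ga is merged only at the final step, so code length = 1.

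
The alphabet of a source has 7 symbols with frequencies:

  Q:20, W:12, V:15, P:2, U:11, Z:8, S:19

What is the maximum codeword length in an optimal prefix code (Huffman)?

4

Merge the two lowest-weight nodes at each step:
P(2) + Z(8) → 10
10 + U(11) → 21
W(12) + V(15) → 27
S(19) + Q(20) → 39
21 + 27 → 48
39 + 48 → 87
The first pair merged (P, Z) ends up deepest, at depth 4.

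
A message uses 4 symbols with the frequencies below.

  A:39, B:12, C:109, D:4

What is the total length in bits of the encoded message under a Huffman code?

235

Greedily combine the two least-frequent nodes:
combine D(4), B(12) → 16
combine 16, A(39) → 55
combine 55, C(109) → 164
Each symbol's bit-cost is frequency × depth; summing gives 235 bits (equivalently 16 + 55 + 164).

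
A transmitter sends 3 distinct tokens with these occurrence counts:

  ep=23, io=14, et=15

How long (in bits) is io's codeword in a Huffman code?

Repeatedly merge the two smallest:
merge io(14) and et(15): 29
merge ep(23) and 29: 52
The subtree containing io is merged 2 times, so code length = 2.

2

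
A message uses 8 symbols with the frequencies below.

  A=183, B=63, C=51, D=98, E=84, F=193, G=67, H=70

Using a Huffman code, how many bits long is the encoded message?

Merge the two smallest weights repeatedly:
merge C(51) and B(63): 114
merge G(67) and H(70): 137
merge E(84) and D(98): 182
merge 114 and 137: 251
merge 182 and A(183): 365
merge F(193) and 251: 444
merge 365 and 444: 809
Each symbol's bit-cost is frequency × depth; summing gives 2302 bits (equivalently 114 + 137 + 182 + 251 + 365 + 444 + 809).

2302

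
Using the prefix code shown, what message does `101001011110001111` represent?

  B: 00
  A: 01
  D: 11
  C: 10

CCAADCBDD

Read left to right; each codeword is recognised as soon as it completes (prefix code):
  10→C | 10→C | 01→A | 01→A | 11→D | 10→C | 00→B | 11→D | 11→D
Decoded message: CCAADCBDD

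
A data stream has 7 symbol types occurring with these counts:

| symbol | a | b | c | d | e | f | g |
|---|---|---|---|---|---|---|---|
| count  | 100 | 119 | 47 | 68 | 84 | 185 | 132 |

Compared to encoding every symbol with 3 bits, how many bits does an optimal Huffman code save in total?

Fixed-length: 3 bits × 735 symbols = 2205 bits.
Huffman merges:
combine c(47), d(68) → 115
combine e(84), a(100) → 184
combine 115, b(119) → 234
combine g(132), 184 → 316
combine f(185), 234 → 419
combine 316, 419 → 735
Huffman total = 115 + 184 + 234 + 316 + 419 + 735 = 2003 bits.
Saving = 2205 − 2003 = 202 bits.

202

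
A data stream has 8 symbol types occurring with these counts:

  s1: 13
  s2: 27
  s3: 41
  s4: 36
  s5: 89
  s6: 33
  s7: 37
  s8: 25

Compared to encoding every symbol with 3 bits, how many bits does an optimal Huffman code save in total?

Fixed-length: 3 bits × 301 symbols = 903 bits.
Huffman merges:
merge s1(13) and s8(25): 38
merge s2(27) and s6(33): 60
merge s4(36) and s7(37): 73
merge 38 and s3(41): 79
merge 60 and 73: 133
merge 79 and s5(89): 168
merge 133 and 168: 301
Huffman total = 38 + 60 + 73 + 79 + 133 + 168 + 301 = 852 bits.
Saving = 903 − 852 = 51 bits.

51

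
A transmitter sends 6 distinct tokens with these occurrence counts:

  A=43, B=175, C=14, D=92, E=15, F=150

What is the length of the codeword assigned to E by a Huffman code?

5

Huffman merges, smallest pair first:
merge C(14) and E(15): 29
merge 29 and A(43): 72
merge 72 and D(92): 164
merge F(150) and 164: 314
merge B(175) and 314: 489
E's leaf is at depth 5, giving a 5-bit codeword.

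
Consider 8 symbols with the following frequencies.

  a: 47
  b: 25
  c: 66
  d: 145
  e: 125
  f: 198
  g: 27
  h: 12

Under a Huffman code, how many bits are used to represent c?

Huffman merges, smallest pair first:
merge h(12) and b(25): 37
merge g(27) and 37: 64
merge a(47) and 64: 111
merge c(66) and 111: 177
merge e(125) and d(145): 270
merge 177 and f(198): 375
merge 270 and 375: 645
The subtree containing c is merged 3 times, so code length = 3.

3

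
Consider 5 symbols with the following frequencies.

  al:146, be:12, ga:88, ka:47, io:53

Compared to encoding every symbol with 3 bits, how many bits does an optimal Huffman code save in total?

321

Fixed-length: 3 bits × 346 symbols = 1038 bits.
Huffman merges:
merge be(12) and ka(47): 59
merge io(53) and 59: 112
merge ga(88) and 112: 200
merge al(146) and 200: 346
Huffman total = 59 + 112 + 200 + 346 = 717 bits.
Saving = 1038 − 717 = 321 bits.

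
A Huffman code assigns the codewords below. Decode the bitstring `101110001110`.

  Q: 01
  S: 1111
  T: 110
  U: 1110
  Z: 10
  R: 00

Read left to right; each codeword is recognised as soon as it completes (prefix code):
  10→Z | 1110→U | 00→R | 1110→U
Decoded message: ZURU

ZURU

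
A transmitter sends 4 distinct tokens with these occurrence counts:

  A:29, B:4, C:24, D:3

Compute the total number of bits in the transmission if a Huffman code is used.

98

Merge the two smallest weights repeatedly:
D(3) + B(4) → 7
7 + C(24) → 31
A(29) + 31 → 60
Total encoded bits = sum of merged weights = 7 + 31 + 60 = 98.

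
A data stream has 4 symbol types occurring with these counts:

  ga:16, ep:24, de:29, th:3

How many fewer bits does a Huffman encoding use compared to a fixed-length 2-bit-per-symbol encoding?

Fixed-length: 2 bits × 72 symbols = 144 bits.
Huffman merges:
merge th(3) and ga(16): 19
merge 19 and ep(24): 43
merge de(29) and 43: 72
Huffman total = 19 + 43 + 72 = 134 bits.
Saving = 144 − 134 = 10 bits.

10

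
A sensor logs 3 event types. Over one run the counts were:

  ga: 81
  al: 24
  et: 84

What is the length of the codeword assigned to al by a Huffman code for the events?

2

Huffman merges, smallest pair first:
al(24) + ga(81) → 105
et(84) + 105 → 189
al sits 2 levels below the root, so its codeword is 2 bits.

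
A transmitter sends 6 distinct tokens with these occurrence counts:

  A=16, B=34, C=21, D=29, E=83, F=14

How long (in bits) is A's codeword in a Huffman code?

4

Repeatedly merge the two smallest:
combine F(14), A(16) → 30
combine C(21), D(29) → 50
combine 30, B(34) → 64
combine 50, 64 → 114
combine E(83), 114 → 197
A's leaf is at depth 4, giving a 4-bit codeword.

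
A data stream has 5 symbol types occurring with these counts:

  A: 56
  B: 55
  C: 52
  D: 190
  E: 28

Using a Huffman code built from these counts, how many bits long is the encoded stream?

Build the Huffman tree bottom-up:
merge E(28) and C(52): 80
merge B(55) and A(56): 111
merge 80 and 111: 191
merge D(190) and 191: 381
Each symbol's bit-cost is frequency × depth; summing gives 763 bits (equivalently 80 + 111 + 191 + 381).

763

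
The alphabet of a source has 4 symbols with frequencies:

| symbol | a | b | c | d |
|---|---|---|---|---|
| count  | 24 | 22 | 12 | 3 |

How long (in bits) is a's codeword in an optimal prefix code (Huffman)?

Repeatedly merge the two smallest:
merge d(3) and c(12): 15
merge 15 and b(22): 37
merge a(24) and 37: 61
a sits one level below the root: a 1-bit codeword.

1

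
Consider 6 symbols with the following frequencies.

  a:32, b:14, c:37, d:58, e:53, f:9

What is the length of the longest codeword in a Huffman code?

4

Merge the two lowest-weight nodes at each step:
combine f(9), b(14) → 23
combine 23, a(32) → 55
combine c(37), e(53) → 90
combine 55, d(58) → 113
combine 90, 113 → 203
The rarest symbols sit at the bottom; the longest codeword is 4 bits.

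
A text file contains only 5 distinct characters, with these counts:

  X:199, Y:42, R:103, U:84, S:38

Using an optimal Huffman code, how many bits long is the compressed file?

977

Build the Huffman tree bottom-up:
combine S(38), Y(42) → 80
combine 80, U(84) → 164
combine R(103), 164 → 267
combine X(199), 267 → 466
Total encoded bits = sum of merged weights = 80 + 164 + 267 + 466 = 977.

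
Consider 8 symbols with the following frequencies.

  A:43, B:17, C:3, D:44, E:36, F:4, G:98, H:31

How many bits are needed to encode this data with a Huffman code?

Merge the two smallest weights repeatedly:
combine C(3), F(4) → 7
combine 7, B(17) → 24
combine 24, H(31) → 55
combine E(36), A(43) → 79
combine D(44), 55 → 99
combine 79, G(98) → 177
combine 99, 177 → 276
Each symbol's bit-cost is frequency × depth; summing gives 717 bits (equivalently 7 + 24 + 55 + 79 + 99 + 177 + 276).

717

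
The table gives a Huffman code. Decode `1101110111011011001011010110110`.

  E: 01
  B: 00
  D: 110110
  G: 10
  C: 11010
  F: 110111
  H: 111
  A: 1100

Read left to right; each codeword is recognised as soon as it completes (prefix code):
  110111→F | 01→E | 110110→D | 1100→A | 10→G | 11010→C | 110110→D
Decoded message: FEDAGCD

FEDAGCD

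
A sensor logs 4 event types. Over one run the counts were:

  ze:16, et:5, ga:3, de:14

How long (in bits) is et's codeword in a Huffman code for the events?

3

Build the tree from the bottom:
merge ga(3) and et(5): 8
merge 8 and de(14): 22
merge ze(16) and 22: 38
et's leaf is at depth 3, giving a 3-bit codeword.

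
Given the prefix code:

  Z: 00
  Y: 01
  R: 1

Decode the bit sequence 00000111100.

Read left to right; each codeword is recognised as soon as it completes (prefix code):
  00→Z | 00→Z | 01→Y | 1→R | 1→R | 1→R | 00→Z
Decoded message: ZZYRRRZ

ZZYRRRZ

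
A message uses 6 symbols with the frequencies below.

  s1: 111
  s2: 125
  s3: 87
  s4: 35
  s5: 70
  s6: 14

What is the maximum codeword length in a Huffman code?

Merge the two lowest-weight nodes at each step:
combine s6(14), s4(35) → 49
combine 49, s5(70) → 119
combine s3(87), s1(111) → 198
combine 119, s2(125) → 244
combine 198, 244 → 442
The rarest symbols sit at the bottom; the longest codeword is 4 bits.

4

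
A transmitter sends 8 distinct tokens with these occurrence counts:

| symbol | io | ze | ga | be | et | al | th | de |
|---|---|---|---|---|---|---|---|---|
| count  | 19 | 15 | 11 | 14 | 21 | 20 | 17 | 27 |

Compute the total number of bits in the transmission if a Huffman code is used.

Build the Huffman tree bottom-up:
combine ga(11), be(14) → 25
combine ze(15), th(17) → 32
combine io(19), al(20) → 39
combine et(21), 25 → 46
combine de(27), 32 → 59
combine 39, 46 → 85
combine 59, 85 → 144
Total encoded bits = sum of merged weights = 25 + 32 + 39 + 46 + 59 + 85 + 144 = 430.

430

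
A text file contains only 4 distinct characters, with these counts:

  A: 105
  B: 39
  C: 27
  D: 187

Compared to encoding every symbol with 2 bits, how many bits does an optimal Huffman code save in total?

Fixed-length: 2 bits × 358 symbols = 716 bits.
Huffman merges:
merge C(27) and B(39): 66
merge 66 and A(105): 171
merge 171 and D(187): 358
Huffman total = 66 + 171 + 358 = 595 bits.
Saving = 716 − 595 = 121 bits.

121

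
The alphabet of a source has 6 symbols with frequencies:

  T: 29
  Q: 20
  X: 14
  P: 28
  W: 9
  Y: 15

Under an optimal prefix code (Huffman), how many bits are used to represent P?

Huffman merges, smallest pair first:
W(9) + X(14) → 23
Y(15) + Q(20) → 35
23 + P(28) → 51
T(29) + 35 → 64
51 + 64 → 115
The subtree containing P is merged 2 times, so code length = 2.

2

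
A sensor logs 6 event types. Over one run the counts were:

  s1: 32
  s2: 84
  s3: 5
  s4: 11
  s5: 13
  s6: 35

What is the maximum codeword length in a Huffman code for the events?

5

Merge the two lowest-weight nodes at each step:
combine s3(5), s4(11) → 16
combine s5(13), 16 → 29
combine 29, s1(32) → 61
combine s6(35), 61 → 96
combine s2(84), 96 → 180
The rarest symbols sit at the bottom; the longest codeword is 5 bits.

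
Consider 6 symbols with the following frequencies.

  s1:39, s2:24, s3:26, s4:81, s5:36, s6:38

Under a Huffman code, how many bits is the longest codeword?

Merge the two lowest-weight nodes at each step:
merge s2(24) and s3(26): 50
merge s5(36) and s6(38): 74
merge s1(39) and 50: 89
merge 74 and s4(81): 155
merge 89 and 155: 244
The rarest symbols sit at the bottom; the longest codeword is 3 bits.

3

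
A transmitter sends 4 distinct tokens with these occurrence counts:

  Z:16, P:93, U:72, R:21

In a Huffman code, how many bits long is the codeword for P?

1

Repeatedly merge the two smallest:
merge Z(16) and R(21): 37
merge 37 and U(72): 109
merge P(93) and 109: 202
P is a child of the root — depth 1, so its codeword is a single bit.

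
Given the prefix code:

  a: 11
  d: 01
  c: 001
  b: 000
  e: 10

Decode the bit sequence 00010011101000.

bedadb

Read left to right; each codeword is recognised as soon as it completes (prefix code):
  000→b | 10→e | 01→d | 11→a | 01→d | 000→b
Decoded message: bedadb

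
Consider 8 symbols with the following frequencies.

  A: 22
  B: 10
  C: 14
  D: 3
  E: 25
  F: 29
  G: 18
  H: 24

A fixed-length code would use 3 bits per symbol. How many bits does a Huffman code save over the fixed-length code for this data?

16

Fixed-length: 3 bits × 145 symbols = 435 bits.
Huffman merges:
merge D(3) and B(10): 13
merge 13 and C(14): 27
merge G(18) and A(22): 40
merge H(24) and E(25): 49
merge 27 and F(29): 56
merge 40 and 49: 89
merge 56 and 89: 145
Huffman total = 13 + 27 + 40 + 49 + 56 + 89 + 145 = 419 bits.
Saving = 435 − 419 = 16 bits.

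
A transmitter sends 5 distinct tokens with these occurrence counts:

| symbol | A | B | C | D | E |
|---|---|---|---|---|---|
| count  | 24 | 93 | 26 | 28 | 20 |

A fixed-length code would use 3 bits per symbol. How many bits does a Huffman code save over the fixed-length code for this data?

186

Fixed-length: 3 bits × 191 symbols = 573 bits.
Huffman merges:
combine E(20), A(24) → 44
combine C(26), D(28) → 54
combine 44, 54 → 98
combine B(93), 98 → 191
Huffman total = 44 + 54 + 98 + 191 = 387 bits.
Saving = 573 − 387 = 186 bits.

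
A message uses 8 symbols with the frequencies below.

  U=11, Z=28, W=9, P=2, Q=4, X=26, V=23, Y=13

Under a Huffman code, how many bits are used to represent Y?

Repeatedly merge the two smallest:
P(2) + Q(4) → 6
6 + W(9) → 15
U(11) + Y(13) → 24
15 + V(23) → 38
24 + X(26) → 50
Z(28) + 38 → 66
50 + 66 → 116
The subtree containing Y is merged 3 times, so code length = 3.

3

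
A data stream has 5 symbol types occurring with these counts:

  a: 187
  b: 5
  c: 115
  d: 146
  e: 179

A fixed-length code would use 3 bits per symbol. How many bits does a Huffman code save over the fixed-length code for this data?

512

Fixed-length: 3 bits × 632 symbols = 1896 bits.
Huffman merges:
b(5) + c(115) → 120
120 + d(146) → 266
e(179) + a(187) → 366
266 + 366 → 632
Huffman total = 120 + 266 + 366 + 632 = 1384 bits.
Saving = 1896 − 1384 = 512 bits.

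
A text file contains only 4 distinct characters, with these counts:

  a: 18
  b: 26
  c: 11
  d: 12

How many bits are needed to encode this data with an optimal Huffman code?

131

Greedily combine the two least-frequent nodes:
c(11) + d(12) → 23
a(18) + 23 → 41
b(26) + 41 → 67
Each symbol's bit-cost is frequency × depth; summing gives 131 bits (equivalently 23 + 41 + 67).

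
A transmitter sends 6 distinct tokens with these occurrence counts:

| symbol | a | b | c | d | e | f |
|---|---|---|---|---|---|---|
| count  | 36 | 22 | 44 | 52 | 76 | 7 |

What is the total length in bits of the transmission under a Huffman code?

Build the Huffman tree bottom-up:
merge f(7) and b(22): 29
merge 29 and a(36): 65
merge c(44) and d(52): 96
merge 65 and e(76): 141
merge 96 and 141: 237
Total encoded bits = sum of merged weights = 29 + 65 + 96 + 141 + 237 = 568.

568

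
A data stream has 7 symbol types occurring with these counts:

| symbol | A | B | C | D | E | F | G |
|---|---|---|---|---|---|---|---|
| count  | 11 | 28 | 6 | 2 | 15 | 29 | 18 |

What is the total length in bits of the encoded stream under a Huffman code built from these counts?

278

Merge the two smallest weights repeatedly:
D(2) + C(6) → 8
8 + A(11) → 19
E(15) + G(18) → 33
19 + B(28) → 47
F(29) + 33 → 62
47 + 62 → 109
Each symbol's bit-cost is frequency × depth; summing gives 278 bits (equivalently 8 + 19 + 33 + 47 + 62 + 109).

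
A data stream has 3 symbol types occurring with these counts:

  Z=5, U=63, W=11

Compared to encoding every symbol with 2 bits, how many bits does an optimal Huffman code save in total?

63

Fixed-length: 2 bits × 79 symbols = 158 bits.
Huffman merges:
Z(5) + W(11) → 16
16 + U(63) → 79
Huffman total = 16 + 79 = 95 bits.
Saving = 158 − 95 = 63 bits.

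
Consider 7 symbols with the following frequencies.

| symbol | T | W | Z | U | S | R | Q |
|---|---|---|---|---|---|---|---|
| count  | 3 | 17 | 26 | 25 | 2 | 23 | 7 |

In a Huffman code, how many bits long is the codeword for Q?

4

Huffman merges, smallest pair first:
combine S(2), T(3) → 5
combine 5, Q(7) → 12
combine 12, W(17) → 29
combine R(23), U(25) → 48
combine Z(26), 29 → 55
combine 48, 55 → 103
The subtree containing Q is merged 4 times, so code length = 4.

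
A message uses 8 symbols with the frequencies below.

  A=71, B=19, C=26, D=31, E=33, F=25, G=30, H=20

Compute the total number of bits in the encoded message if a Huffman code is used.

Build the Huffman tree bottom-up:
combine B(19), H(20) → 39
combine F(25), C(26) → 51
combine G(30), D(31) → 61
combine E(33), 39 → 72
combine 51, 61 → 112
combine A(71), 72 → 143
combine 112, 143 → 255
Total encoded bits = sum of merged weights = 39 + 51 + 61 + 72 + 112 + 143 + 255 = 733.

733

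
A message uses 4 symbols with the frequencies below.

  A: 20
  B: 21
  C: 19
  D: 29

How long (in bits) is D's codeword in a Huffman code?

2

Huffman merges, smallest pair first:
combine C(19), A(20) → 39
combine B(21), D(29) → 50
combine 39, 50 → 89
D sits 2 levels below the root, so its codeword is 2 bits.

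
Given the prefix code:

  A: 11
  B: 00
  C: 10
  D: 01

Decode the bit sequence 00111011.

Read left to right; each codeword is recognised as soon as it completes (prefix code):
  00→B | 11→A | 10→C | 11→A
Decoded message: BACA

BACA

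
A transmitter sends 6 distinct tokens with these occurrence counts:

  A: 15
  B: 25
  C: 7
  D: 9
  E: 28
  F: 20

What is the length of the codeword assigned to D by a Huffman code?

Huffman merges, smallest pair first:
merge C(7) and D(9): 16
merge A(15) and 16: 31
merge F(20) and B(25): 45
merge E(28) and 31: 59
merge 45 and 59: 104
The subtree containing D is merged 4 times, so code length = 4.

4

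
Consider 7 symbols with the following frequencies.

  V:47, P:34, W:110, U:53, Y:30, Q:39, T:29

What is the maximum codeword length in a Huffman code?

Merge the two lowest-weight nodes at each step:
merge T(29) and Y(30): 59
merge P(34) and Q(39): 73
merge V(47) and U(53): 100
merge 59 and 73: 132
merge 100 and W(110): 210
merge 132 and 210: 342
Maximum depth reached is 3.

3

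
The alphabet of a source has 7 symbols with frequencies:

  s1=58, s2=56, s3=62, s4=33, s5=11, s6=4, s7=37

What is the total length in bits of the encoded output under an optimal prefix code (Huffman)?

670

Merge the two smallest weights repeatedly:
merge s6(4) and s5(11): 15
merge 15 and s4(33): 48
merge s7(37) and 48: 85
merge s2(56) and s1(58): 114
merge s3(62) and 85: 147
merge 114 and 147: 261
Total encoded bits = sum of merged weights = 15 + 48 + 85 + 114 + 147 + 261 = 670.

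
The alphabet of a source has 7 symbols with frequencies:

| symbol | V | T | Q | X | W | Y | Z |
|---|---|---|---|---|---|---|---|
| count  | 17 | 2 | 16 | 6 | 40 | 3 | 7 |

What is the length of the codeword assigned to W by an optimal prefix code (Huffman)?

Huffman merges, smallest pair first:
T(2) + Y(3) → 5
5 + X(6) → 11
Z(7) + 11 → 18
Q(16) + V(17) → 33
18 + 33 → 51
W(40) + 51 → 91
W is merged only at the final step, so code length = 1.

1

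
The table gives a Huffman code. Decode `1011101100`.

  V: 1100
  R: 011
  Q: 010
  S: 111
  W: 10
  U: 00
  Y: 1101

WSRU

Read left to right; each codeword is recognised as soon as it completes (prefix code):
  10→W | 111→S | 011→R | 00→U
Decoded message: WSRU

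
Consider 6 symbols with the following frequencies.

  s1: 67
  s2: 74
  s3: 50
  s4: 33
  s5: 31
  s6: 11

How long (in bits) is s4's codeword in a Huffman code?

3

Build the tree from the bottom:
combine s6(11), s5(31) → 42
combine s4(33), 42 → 75
combine s3(50), s1(67) → 117
combine s2(74), 75 → 149
combine 117, 149 → 266
The subtree containing s4 is merged 3 times, so code length = 3.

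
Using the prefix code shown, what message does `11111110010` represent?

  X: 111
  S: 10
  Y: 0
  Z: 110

XXSYS

Read left to right; each codeword is recognised as soon as it completes (prefix code):
  111→X | 111→X | 10→S | 0→Y | 10→S
Decoded message: XXSYS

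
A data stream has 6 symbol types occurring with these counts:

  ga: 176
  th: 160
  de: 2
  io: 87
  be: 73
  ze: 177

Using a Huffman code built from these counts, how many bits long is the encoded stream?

1587

Greedily combine the two least-frequent nodes:
de(2) + be(73) → 75
75 + io(87) → 162
th(160) + 162 → 322
ga(176) + ze(177) → 353
322 + 353 → 675
The encoded length is the sum of every internal node's weight: 75 + 162 + 322 + 353 + 675 = 1587 bits.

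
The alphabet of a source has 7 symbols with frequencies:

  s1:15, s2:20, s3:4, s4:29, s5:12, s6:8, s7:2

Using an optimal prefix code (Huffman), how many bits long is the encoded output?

Build the Huffman tree bottom-up:
merge s7(2) and s3(4): 6
merge 6 and s6(8): 14
merge s5(12) and 14: 26
merge s1(15) and s2(20): 35
merge 26 and s4(29): 55
merge 35 and 55: 90
The encoded length is the sum of every internal node's weight: 6 + 14 + 26 + 35 + 55 + 90 = 226 bits.

226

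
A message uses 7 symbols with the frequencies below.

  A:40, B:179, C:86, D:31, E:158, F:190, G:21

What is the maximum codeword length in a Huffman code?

5

Merge the two lowest-weight nodes at each step:
combine G(21), D(31) → 52
combine A(40), 52 → 92
combine C(86), 92 → 178
combine E(158), 178 → 336
combine B(179), F(190) → 369
combine 336, 369 → 705
The first pair merged (G, D) ends up deepest, at depth 5.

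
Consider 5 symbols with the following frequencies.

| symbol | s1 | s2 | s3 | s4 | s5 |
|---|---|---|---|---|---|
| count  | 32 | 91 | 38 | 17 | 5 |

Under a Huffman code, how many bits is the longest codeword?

Merge the two lowest-weight nodes at each step:
merge s5(5) and s4(17): 22
merge 22 and s1(32): 54
merge s3(38) and 54: 92
merge s2(91) and 92: 183
Maximum depth reached is 4.

4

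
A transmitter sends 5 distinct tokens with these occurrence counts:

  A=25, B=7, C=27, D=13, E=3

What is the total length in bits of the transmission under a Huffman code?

156

Greedily combine the two least-frequent nodes:
E(3) + B(7) → 10
10 + D(13) → 23
23 + A(25) → 48
C(27) + 48 → 75
Each symbol's bit-cost is frequency × depth; summing gives 156 bits (equivalently 10 + 23 + 48 + 75).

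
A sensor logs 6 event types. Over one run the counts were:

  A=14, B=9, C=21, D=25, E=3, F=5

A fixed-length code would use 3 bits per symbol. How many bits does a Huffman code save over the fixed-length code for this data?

52

Fixed-length: 3 bits × 77 symbols = 231 bits.
Huffman merges:
merge E(3) and F(5): 8
merge 8 and B(9): 17
merge A(14) and 17: 31
merge C(21) and D(25): 46
merge 31 and 46: 77
Huffman total = 8 + 17 + 31 + 46 + 77 = 179 bits.
Saving = 231 − 179 = 52 bits.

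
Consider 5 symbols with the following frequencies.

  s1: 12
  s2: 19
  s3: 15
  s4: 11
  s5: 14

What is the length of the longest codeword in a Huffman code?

Merge the two lowest-weight nodes at each step:
s4(11) + s1(12) → 23
s5(14) + s3(15) → 29
s2(19) + 23 → 42
29 + 42 → 71
Maximum depth reached is 3.

3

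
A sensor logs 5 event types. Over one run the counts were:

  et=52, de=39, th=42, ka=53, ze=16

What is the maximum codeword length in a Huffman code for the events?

Merge the two lowest-weight nodes at each step:
combine ze(16), de(39) → 55
combine th(42), et(52) → 94
combine ka(53), 55 → 108
combine 94, 108 → 202
Maximum depth reached is 3.

3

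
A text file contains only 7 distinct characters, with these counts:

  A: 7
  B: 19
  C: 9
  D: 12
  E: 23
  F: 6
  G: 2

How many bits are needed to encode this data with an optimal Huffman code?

Merge the two smallest weights repeatedly:
merge G(2) and F(6): 8
merge A(7) and 8: 15
merge C(9) and D(12): 21
merge 15 and B(19): 34
merge 21 and E(23): 44
merge 34 and 44: 78
Total encoded bits = sum of merged weights = 8 + 15 + 21 + 34 + 44 + 78 = 200.

200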